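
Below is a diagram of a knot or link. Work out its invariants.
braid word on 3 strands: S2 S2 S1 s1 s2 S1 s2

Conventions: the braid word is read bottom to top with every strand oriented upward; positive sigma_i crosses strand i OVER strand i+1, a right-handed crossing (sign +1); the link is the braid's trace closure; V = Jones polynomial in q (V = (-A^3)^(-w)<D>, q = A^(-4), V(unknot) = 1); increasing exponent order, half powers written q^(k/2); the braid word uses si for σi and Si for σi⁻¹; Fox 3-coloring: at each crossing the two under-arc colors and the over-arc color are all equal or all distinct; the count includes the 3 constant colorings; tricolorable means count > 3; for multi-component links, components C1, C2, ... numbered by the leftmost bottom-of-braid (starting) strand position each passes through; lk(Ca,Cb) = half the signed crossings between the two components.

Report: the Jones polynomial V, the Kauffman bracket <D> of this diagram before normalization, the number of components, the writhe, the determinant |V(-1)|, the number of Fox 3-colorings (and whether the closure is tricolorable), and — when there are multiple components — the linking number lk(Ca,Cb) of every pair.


V(q) = -q^(-1/2) - q^(1/2)
bracket: A^-5 + A^-1, w = -1
2 components, writhe -1, over 7 crossings
lk(C1,C2) = 0
det 0, colorings 9 of 3^7 — tricolorable
observation: summing lk over 1 pair gives 0


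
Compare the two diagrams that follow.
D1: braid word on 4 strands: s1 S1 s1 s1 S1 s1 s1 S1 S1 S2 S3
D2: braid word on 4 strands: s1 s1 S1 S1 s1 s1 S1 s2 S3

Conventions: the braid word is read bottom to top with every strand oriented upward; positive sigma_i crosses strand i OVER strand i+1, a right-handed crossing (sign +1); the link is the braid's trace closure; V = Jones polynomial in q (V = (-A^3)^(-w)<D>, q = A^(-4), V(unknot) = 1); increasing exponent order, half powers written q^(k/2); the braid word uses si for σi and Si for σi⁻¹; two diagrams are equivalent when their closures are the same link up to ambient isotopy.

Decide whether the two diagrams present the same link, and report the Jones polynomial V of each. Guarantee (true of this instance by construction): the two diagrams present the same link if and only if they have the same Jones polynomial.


same link: yes
V(D1) = 1  [11 crossings, <D> = -A^-3, w = -1]
D2 (bracket -A^3; 9 crossings at w = +1): V = 1
note: D2 (9 crossings) and D1 (11) are Markov-related braid presentations


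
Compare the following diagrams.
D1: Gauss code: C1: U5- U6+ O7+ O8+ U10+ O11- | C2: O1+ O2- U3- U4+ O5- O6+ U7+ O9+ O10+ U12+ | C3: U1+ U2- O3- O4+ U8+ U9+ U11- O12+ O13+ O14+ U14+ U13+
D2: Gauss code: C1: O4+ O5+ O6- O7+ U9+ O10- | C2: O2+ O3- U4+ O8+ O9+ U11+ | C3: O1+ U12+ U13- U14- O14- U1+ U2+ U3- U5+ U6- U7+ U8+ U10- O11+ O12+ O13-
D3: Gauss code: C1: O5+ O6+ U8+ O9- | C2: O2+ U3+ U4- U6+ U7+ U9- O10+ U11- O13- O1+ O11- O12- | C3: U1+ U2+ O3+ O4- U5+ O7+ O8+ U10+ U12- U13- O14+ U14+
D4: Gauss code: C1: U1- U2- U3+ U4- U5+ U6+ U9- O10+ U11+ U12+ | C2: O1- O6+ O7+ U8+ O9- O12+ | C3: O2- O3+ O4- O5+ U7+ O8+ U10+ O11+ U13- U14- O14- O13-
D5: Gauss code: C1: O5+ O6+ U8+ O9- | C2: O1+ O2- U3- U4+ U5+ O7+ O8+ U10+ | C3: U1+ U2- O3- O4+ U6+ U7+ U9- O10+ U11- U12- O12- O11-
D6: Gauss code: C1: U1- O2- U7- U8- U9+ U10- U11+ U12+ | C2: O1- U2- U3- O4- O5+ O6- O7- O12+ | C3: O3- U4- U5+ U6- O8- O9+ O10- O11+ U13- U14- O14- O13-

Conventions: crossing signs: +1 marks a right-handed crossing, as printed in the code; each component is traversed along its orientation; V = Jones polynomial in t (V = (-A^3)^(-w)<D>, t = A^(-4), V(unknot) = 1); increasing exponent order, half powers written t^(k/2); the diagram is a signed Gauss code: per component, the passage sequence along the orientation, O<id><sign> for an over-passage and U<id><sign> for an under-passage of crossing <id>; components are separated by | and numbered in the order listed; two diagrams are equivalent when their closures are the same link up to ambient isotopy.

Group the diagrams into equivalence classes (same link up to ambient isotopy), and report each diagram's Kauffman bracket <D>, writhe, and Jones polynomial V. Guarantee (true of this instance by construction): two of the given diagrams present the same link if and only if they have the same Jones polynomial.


classes: {D1, D2, D3, D4, D5} | {D6}
V(D1) = t + 2t^3 + t^5  [14 crossings, <D> = A^-2 + 2A^6 + A^14, w = +6]
V(D2) = t + 2t^3 + t^5  [14 crossings, <D> = A^-8 + 2 + A^8, w = +4]
D3 (bracket A^-8 + 2 + A^8; 14 crossings at w = +4): V = t + 2t^3 + t^5
V(D4) = t + 2t^3 + t^5  [14 crossings, <D> = A^-14 + 2A^-6 + A^2, w = +2]
D5 (bracket A^-14 + 2A^-6 + A^2; 12 crossings at w = +2): V = t + 2t^3 + t^5
V(D6) = t^-5 + 2t^-3 + t^-1  (w -6, c 14, <D> = A^-14 + 2A^-6 + A^2)
insight: comparing 6 Jones polynomials yields 2 groups


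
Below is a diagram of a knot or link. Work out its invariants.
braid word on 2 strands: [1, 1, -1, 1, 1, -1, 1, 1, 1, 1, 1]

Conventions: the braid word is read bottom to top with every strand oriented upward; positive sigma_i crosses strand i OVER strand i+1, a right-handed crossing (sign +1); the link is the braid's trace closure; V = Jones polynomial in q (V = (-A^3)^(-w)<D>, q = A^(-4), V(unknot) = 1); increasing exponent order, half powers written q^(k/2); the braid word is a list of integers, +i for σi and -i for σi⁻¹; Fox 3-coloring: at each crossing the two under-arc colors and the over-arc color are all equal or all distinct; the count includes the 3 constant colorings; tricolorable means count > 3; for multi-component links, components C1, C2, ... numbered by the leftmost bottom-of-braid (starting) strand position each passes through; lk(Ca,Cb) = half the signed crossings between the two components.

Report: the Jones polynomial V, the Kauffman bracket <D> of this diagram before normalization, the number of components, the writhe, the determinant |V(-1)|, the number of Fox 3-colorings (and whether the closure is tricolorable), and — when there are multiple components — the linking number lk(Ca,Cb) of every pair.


V = q^3 + q^5 - q^6 + q^7 - q^8 + q^9 - q^10
<D> = A^-19 - A^-15 + A^-11 - A^-7 + A^-3 - A - A^9 (w = +7)
1 component over 11 crossings, w = +7
3 Fox colorings among 3^11, |V(-1)| = 7: not tricolorable
why: free reduction leaves σ1 σ1 σ1 σ1 σ1 σ1 σ1 of the original 11 letters


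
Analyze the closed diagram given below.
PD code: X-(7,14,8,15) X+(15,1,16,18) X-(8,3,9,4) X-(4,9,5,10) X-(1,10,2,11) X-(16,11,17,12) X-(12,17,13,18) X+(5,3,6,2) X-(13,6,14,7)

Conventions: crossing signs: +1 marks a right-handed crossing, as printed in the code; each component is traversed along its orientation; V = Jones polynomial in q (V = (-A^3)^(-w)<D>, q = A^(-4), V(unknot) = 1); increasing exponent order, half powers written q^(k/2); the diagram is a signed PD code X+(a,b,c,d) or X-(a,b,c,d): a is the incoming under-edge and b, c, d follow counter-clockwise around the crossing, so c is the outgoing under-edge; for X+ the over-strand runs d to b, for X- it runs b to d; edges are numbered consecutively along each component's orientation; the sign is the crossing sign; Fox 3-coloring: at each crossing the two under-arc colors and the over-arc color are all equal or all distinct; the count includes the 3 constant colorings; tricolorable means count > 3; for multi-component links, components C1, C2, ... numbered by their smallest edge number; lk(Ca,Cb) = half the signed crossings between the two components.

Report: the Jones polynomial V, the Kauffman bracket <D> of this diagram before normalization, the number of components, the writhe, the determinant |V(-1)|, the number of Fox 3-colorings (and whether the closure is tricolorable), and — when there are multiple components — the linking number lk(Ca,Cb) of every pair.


V(q) = -q^-8 + q^-7 - q^-6 + 2q^-5 - 2q^-4 + 2q^-3 - q^-2 + q^-1
bracket: -A^-11 + A^-7 - 2A^-3 + 2A - 2A^5 + A^9 - A^13 + A^17, w = -5
1 component, writhe -5, over 9 crossings
det 11, colorings 3 of 3^9 — not tricolorable
observation: det 11 = |V(-1)|; not divisible by 3, so not tricolorable


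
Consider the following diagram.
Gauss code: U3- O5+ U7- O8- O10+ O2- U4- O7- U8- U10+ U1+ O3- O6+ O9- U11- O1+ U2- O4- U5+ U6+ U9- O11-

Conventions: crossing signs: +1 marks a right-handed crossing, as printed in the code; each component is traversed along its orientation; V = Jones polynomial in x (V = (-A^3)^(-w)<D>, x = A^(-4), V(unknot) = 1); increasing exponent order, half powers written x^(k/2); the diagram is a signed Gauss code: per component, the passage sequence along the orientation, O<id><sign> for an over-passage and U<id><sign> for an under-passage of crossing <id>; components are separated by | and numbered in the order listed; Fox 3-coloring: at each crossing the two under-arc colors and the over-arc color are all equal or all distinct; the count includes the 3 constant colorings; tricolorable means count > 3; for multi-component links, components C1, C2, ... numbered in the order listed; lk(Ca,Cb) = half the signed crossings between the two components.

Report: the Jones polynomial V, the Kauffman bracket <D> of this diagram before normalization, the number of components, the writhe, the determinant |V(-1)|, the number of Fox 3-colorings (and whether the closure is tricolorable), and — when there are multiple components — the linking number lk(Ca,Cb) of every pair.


V = -x^-6 + 2x^-5 - 3x^-4 + 4x^-3 - 3x^-2 + 3x^-1 - 2 + x
<D> = -A^-13 + 2A^-9 - 3A^-5 + 3A^-1 - 4A^3 + 3A^7 - 2A^11 + A^15 (w = -3)
1 component over 11 crossings, w = -3
3 Fox colorings among 3^11, |V(-1)| = 19: not tricolorable
why: the span of V is 7, forcing >= 7 crossings in any diagram


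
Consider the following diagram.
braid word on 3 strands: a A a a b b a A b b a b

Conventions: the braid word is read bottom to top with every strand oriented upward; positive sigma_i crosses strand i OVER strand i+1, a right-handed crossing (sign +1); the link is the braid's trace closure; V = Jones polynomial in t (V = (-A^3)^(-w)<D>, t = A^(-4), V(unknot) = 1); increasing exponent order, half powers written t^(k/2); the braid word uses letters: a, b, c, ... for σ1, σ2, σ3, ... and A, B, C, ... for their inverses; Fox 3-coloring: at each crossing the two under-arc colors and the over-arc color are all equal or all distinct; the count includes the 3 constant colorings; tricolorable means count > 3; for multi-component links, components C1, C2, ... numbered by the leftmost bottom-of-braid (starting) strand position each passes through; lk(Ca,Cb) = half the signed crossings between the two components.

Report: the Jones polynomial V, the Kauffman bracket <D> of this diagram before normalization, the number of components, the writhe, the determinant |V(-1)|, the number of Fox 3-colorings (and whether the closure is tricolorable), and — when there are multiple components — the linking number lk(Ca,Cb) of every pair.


Jones polynomial: V(t) = t^3 + t^5 - t^6 + t^7 - t^8 + t^9 - t^10
<D> = -A^-16 + A^-12 - A^-8 + A^-4 - 1 + A^4 + A^12; writhe +8
components 1, writhe +8 (12 crossings)
3-colorings: 3 of 3^12, det 7 — not tricolorable
note: w = +8 (over 12 crossings) is diagram-only; (-A^3)^(-8) removes it from V


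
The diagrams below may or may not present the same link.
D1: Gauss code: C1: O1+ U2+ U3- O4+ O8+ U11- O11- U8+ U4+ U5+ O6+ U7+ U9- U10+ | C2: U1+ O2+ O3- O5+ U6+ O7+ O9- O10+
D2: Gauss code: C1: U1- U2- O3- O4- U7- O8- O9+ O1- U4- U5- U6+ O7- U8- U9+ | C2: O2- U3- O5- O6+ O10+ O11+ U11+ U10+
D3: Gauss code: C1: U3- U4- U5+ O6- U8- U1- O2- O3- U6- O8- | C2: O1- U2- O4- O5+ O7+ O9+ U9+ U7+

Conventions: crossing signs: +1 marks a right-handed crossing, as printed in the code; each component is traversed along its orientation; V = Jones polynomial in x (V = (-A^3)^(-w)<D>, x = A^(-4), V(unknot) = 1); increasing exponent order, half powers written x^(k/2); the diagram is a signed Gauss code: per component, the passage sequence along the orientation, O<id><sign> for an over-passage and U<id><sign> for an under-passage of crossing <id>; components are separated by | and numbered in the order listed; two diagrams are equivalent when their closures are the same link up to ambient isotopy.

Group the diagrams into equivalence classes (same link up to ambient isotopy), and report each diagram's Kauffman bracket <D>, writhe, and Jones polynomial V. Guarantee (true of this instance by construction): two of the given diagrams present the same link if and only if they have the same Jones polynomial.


equivalence classes: {D1} | {D2, D3}
D1 (bracket A^-7 - A^-3 + A + A^9; 11 crossings at w = +5): V = -x^(3/2) - x^(7/2) + x^(9/2) - x^(11/2)
V(D2) = x^(-13/2) - x^(-11/2) + x^(-9/2) - 2x^(-7/2) - x^(-3/2)  (w -3, c 11, <D> = A^-3 + 2A^5 - A^9 + A^13 - A^17)
D3 (bracket A^-3 + 2A^5 - A^9 + A^13 - A^17; 9 crossings at w = -3): V = x^(-13/2) - x^(-11/2) + x^(-9/2) - 2x^(-7/2) - x^(-3/2)
key observation: comparing 3 Jones polynomials yields 2 groups


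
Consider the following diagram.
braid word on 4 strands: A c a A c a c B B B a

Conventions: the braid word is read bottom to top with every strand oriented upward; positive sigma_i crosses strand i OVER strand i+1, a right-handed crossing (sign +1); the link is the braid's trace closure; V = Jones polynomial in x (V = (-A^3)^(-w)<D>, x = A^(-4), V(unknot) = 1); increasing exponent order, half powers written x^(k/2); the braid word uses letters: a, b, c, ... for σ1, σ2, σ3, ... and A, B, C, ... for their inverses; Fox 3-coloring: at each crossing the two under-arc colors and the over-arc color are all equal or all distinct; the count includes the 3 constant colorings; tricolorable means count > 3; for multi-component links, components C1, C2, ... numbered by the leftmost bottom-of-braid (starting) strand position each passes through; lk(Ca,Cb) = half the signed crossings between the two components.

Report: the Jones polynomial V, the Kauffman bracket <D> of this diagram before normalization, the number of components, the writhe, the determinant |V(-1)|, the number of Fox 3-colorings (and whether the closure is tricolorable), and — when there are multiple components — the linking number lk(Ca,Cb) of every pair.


Jones polynomial: V(x) = -x^-3 + x^-2 - x^-1 + 3 - x + x^2 - x^3
<D> = A^-9 - A^-5 + A^-1 - 3A^3 + A^7 - A^11 + A^15; writhe +1
components 1, writhe +1 (11 crossings)
3-colorings: 27 of 3^11, det 9 — tricolorable
note: the word shrinks to σ1⁻¹ σ3 σ3 σ1 σ3 σ2⁻¹ σ2⁻¹ σ2⁻¹ σ1 after cancelling


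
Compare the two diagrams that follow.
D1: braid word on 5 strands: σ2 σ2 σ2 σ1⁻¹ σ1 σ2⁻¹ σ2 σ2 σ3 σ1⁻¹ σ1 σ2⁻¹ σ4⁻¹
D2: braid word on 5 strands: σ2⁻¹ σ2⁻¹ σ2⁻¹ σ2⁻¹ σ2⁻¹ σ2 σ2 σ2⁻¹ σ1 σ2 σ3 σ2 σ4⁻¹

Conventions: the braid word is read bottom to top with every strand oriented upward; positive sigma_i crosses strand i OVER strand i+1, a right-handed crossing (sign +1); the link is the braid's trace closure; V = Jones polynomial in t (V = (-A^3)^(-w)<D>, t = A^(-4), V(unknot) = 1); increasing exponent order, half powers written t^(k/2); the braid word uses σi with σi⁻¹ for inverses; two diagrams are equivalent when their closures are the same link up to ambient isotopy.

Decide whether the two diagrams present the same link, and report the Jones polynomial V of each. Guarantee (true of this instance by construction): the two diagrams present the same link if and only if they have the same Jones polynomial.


equivalent: no
V(D1) = -t^(1/2) - t^(3/2) - t^(5/2) + t^(9/2)  (w +3, c 13, <D> = -A^-9 + A^-1 + A^3 + A^7)
V(D2) = -t^(-5/2) - t^(-1/2)  [13 crossings, <D> = A^-1 + A^7, w = -1]
key observation: 2 classes among 2 diagrams; unequal V(t) rules out equality


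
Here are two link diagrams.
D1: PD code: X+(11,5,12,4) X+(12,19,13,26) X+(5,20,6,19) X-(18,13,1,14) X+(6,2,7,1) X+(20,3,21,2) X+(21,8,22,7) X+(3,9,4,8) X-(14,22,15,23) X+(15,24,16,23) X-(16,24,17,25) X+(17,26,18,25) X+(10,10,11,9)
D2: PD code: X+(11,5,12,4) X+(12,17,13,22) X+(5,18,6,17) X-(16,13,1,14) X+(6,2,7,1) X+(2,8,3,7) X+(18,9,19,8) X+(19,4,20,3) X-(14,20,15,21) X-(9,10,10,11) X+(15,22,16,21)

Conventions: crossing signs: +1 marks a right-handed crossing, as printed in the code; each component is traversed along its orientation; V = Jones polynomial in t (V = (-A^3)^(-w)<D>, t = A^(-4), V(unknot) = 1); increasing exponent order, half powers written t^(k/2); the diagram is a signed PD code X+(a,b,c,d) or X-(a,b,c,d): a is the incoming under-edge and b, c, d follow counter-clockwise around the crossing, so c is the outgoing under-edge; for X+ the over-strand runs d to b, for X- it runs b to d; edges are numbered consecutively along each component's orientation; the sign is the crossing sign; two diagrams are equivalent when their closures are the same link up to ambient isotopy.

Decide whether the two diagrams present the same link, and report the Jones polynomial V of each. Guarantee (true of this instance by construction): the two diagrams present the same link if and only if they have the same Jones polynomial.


equivalent: yes
D1 (bracket -A^-9 + A^-5 + A^3 + A^11; 13 crossings at w = +7): V = -t^(5/2) - t^(9/2) - t^(13/2) + t^(15/2)
D2 (bracket -A^-15 + A^-11 + A^-3 + A^5; 11 crossings at w = +5): V = -t^(5/2) - t^(9/2) - t^(13/2) + t^(15/2)
key observation: one V(t) for all 2 diagrams — one class (guaranteed)


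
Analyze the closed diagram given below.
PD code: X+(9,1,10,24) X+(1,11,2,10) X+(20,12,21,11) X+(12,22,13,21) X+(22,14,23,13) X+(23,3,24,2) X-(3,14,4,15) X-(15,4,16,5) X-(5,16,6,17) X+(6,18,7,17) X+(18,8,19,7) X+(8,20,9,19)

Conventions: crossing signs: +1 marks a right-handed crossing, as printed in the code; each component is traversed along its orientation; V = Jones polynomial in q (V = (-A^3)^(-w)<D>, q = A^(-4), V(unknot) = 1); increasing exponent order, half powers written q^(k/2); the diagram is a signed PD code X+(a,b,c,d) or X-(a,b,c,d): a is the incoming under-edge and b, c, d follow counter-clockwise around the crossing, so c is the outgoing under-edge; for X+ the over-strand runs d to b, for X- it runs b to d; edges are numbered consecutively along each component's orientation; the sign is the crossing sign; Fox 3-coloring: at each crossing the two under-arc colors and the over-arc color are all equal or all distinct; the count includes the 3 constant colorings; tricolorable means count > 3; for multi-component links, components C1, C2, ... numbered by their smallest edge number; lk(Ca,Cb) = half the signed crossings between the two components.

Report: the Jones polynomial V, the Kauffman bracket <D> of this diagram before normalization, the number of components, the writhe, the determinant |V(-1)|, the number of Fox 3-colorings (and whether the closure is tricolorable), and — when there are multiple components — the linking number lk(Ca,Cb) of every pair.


V(q) = q^2 + 2q^4 - 2q^5 + q^6 - 2q^7 + q^8
bracket: A^-14 - 2A^-10 + A^-6 - 2A^-2 + 2A^2 + A^10, w = +6
1 component, writhe +6, over 12 crossings
det 9, colorings 27 of 3^12 — tricolorable
observation: the span of V is 6, forcing >= 6 crossings in any diagram


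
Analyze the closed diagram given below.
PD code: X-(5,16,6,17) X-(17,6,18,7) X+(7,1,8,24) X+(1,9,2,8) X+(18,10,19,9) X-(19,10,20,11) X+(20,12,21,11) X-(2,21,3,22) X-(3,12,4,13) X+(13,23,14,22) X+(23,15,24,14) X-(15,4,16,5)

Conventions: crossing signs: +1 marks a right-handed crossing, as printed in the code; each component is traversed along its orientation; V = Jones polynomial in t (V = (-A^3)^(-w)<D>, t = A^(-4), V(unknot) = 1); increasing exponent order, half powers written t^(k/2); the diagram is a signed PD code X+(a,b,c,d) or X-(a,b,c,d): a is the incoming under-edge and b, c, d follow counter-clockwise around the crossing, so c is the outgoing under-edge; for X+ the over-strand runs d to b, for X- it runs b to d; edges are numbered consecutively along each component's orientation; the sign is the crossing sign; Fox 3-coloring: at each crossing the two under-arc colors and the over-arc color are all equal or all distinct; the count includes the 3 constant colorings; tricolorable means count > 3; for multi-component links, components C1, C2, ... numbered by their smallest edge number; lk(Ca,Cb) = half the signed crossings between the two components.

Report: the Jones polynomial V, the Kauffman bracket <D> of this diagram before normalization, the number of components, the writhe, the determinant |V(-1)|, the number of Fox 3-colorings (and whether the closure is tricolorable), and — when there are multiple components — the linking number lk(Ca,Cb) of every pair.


Jones polynomial: V(t) = t^-4 - 2t^-3 + 3t^-2 - 4t^-1 + 5 - 4t + 3t^2 - 2t^3 + t^4
<D> = A^-16 - 2A^-12 + 3A^-8 - 4A^-4 + 5 - 4A^4 + 3A^8 - 2A^12 + A^16; writhe 0
components 1, writhe 0 (12 crossings)
3-colorings: 3 of 3^12, det 25 — not tricolorable
note: det 25 = |V(-1)|; not divisible by 3, so not tricolorable


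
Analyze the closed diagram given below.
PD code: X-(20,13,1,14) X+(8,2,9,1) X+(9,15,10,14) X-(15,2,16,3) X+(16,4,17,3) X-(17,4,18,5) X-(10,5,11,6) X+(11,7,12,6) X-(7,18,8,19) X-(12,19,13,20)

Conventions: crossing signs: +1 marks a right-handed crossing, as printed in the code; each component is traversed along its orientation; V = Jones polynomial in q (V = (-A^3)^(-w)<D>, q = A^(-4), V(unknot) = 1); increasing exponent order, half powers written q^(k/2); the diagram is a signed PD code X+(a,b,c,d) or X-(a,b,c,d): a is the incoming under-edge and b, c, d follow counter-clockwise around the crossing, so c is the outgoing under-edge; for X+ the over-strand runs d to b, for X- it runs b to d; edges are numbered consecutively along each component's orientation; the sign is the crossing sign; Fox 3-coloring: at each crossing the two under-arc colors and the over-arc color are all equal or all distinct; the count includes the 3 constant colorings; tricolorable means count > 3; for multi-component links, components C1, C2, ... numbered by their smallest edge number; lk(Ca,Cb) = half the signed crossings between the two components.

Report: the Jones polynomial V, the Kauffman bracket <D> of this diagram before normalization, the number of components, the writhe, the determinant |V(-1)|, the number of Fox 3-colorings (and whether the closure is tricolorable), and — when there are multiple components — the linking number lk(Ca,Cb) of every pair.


V = -q^-4 + q^-3 + q^-1
<D> = A^-2 + A^6 - A^10 (w = -2)
1 component over 10 crossings, w = -2
9 Fox colorings among 3^10, |V(-1)| = 3: tricolorable
why: |V(-1)| = 3: so tricolorable, since 3 divides 3


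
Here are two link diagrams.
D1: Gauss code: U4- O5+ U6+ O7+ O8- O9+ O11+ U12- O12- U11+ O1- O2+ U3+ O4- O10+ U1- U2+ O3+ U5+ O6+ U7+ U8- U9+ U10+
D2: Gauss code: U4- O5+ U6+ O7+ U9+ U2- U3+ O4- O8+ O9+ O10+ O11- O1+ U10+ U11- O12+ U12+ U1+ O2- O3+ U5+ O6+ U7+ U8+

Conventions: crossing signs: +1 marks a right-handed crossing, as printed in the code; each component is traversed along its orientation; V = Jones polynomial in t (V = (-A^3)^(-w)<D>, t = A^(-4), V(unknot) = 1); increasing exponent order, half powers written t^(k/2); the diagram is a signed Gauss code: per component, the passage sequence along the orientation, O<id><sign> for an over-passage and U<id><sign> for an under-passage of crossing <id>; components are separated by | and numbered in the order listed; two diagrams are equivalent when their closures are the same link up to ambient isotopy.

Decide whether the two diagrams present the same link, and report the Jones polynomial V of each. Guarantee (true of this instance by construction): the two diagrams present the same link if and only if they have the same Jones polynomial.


same link: yes
V(D1) = t + t^3 - t^4  [12 crossings, <D> = -A^-4 + 1 + A^8, w = +4]
D2 (bracket -A^2 + A^6 + A^14; 12 crossings at w = +6): V = t + t^3 - t^4
note: Reidemeister moves carry D1 (12 crossings) to D2 (12)


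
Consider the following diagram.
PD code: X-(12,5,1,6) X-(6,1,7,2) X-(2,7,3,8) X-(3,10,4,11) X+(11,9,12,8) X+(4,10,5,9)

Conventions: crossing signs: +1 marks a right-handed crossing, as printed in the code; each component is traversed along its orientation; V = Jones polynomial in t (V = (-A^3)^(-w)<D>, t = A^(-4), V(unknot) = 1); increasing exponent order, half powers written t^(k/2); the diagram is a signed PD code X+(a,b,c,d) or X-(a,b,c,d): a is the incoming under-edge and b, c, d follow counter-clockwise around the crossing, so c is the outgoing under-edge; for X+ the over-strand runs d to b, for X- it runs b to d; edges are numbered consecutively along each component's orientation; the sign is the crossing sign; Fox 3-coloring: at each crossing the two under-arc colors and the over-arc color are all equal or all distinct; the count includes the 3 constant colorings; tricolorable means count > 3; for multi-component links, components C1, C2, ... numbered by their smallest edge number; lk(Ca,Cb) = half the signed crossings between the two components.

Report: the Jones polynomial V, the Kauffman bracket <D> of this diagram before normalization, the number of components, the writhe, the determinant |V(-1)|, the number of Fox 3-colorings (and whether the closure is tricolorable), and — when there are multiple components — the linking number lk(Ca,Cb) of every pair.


V(t) = -t^-4 + t^-3 + t^-1
bracket: A^-2 + A^6 - A^10, w = -2
1 component, writhe -2, over 6 crossings
det 3, colorings 9 of 3^6 — tricolorable
observation: the span of V is 3, forcing >= 3 crossings in any diagram


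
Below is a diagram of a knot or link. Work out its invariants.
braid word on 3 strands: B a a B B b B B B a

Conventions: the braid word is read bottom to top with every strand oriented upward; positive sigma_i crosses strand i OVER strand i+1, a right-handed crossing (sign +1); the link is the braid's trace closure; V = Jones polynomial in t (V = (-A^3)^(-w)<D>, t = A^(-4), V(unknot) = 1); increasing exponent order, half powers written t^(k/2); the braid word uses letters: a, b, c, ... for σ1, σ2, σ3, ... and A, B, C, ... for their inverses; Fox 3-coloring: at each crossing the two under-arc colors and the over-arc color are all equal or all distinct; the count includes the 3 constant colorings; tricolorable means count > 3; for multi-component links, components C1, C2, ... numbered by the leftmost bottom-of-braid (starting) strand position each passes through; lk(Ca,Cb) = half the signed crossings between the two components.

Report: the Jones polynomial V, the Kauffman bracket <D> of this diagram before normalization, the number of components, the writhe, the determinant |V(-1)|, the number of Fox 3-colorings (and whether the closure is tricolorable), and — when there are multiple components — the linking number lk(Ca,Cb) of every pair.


Jones polynomial: V(t) = -t^-6 + 2t^-5 - 3t^-4 + 4t^-3 - 4t^-2 + 4t^-1 - 2 + 2t - t^2
<D> = -A^-14 + 2A^-10 - 2A^-6 + 4A^-2 - 4A^2 + 4A^6 - 3A^10 + 2A^14 - A^18; writhe -2
components 1, writhe -2 (10 crossings)
3-colorings: 3 of 3^10, det 23 — not tricolorable
note: the span of V is 8, forcing >= 8 crossings in any diagram


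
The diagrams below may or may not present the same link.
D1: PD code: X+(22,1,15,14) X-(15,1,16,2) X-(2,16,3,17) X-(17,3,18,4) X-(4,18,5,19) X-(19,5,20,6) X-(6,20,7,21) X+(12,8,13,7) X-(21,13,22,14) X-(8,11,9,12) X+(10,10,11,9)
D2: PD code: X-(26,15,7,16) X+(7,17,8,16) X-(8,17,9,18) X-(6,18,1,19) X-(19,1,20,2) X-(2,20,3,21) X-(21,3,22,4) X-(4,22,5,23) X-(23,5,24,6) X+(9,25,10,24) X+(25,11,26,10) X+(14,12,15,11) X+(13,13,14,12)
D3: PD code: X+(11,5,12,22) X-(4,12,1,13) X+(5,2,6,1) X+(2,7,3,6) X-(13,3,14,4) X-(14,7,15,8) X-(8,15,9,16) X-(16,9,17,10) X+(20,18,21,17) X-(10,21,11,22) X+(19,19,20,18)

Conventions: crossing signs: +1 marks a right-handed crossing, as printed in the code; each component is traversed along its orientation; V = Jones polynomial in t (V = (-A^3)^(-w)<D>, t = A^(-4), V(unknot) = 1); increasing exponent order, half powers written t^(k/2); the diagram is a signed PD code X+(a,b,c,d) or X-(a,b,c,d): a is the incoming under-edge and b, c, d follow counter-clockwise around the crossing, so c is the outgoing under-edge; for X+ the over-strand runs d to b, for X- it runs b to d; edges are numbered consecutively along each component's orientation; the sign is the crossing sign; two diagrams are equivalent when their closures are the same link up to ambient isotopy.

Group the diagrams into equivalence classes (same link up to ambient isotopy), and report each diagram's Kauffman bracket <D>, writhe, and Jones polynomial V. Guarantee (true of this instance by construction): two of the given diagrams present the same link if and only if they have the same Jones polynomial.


equivalence classes: {D1, D2} | {D3}
D1 (bracket A^-5 + A^3 - A^7 + A^11 - A^15 + A^19; 11 crossings at w = -5): V = -t^(-17/2) + t^(-15/2) - t^(-13/2) + t^(-11/2) - t^(-9/2) - t^(-5/2)
D2 (bracket A + A^9 - A^13 + A^17 - A^21 + A^25; 13 crossings at w = -3): V = -t^(-17/2) + t^(-15/2) - t^(-13/2) + t^(-11/2) - t^(-9/2) - t^(-5/2)
D3 (bracket 2A^-1 - A^3 + 2A^7 - A^11 + A^15 - A^19; 11 crossings at w = -1): V = t^(-11/2) - t^(-9/2) + t^(-7/2) - 2t^(-5/2) + t^(-3/2) - 2t^(-1/2)
key observation: V(t) takes 2 values over 3 diagrams, fixing the grouping


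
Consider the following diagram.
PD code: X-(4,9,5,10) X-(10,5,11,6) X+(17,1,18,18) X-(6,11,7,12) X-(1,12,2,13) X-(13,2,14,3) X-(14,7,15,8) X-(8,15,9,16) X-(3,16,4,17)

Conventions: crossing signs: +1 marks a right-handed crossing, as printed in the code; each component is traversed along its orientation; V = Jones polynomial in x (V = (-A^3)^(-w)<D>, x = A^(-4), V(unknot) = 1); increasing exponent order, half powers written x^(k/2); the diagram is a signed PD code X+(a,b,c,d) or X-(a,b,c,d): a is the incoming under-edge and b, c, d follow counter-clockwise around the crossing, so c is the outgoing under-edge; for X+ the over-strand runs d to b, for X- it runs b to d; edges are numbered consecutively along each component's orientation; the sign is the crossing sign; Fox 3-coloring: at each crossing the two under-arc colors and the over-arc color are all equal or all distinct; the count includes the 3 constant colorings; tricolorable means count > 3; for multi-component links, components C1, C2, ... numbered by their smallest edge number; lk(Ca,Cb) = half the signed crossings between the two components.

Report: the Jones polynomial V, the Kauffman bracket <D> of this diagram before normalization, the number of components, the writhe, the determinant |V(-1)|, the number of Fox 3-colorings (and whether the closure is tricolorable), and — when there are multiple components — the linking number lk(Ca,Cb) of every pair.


Jones polynomial: V(x) = -x^-8 + x^-5 + x^-3
<D> = -A^-9 - A^-1 + A^11; writhe -7
components 1, writhe -7 (9 crossings)
3-colorings: 9 of 3^9, det 3 — tricolorable
note: w = -7 shifts under R1 moves; the (-A^3)^(7) factor cancels that in V


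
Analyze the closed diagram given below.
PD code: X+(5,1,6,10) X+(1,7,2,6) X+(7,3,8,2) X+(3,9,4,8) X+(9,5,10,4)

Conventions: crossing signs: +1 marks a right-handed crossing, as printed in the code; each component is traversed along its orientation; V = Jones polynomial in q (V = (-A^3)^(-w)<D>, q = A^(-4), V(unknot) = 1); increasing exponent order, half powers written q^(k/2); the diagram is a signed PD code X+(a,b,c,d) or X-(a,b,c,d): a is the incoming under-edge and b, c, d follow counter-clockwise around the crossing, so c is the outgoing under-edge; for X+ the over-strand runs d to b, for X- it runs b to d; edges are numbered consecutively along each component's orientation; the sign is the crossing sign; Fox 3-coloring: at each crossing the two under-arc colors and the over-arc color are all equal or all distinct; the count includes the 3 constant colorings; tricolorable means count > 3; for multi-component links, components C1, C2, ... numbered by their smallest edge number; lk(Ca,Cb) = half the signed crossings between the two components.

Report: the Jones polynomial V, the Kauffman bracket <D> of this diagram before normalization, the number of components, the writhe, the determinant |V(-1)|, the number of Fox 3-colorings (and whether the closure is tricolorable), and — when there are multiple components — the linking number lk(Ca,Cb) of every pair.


V(q) = q^2 + q^4 - q^5 + q^6 - q^7
bracket: A^-13 - A^-9 + A^-5 - A^-1 - A^7, w = +5
1 component, writhe +5, over 5 crossings
det 5, colorings 3 of 3^5 — not tricolorable
observation: the span of V is 5, forcing >= 5 crossings in any diagram


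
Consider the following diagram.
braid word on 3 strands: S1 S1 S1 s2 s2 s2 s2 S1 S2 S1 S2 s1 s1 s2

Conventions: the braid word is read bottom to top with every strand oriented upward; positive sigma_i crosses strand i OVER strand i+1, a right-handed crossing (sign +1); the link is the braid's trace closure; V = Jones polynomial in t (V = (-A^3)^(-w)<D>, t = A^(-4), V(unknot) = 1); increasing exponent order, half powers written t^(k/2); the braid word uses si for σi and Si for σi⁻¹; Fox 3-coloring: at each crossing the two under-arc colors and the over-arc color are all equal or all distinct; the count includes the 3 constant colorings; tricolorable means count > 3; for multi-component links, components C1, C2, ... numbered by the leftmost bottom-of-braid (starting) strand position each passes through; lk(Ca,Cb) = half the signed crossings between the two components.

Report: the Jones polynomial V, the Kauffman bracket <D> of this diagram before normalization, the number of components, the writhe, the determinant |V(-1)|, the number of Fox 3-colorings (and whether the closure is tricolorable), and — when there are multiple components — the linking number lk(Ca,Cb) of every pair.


V(t) = -t^-5 + 2t^-4 - 3t^-3 + 5t^-2 - 6t^-1 + 7 - 6t + 5t^2 - 3t^3 + 2t^4 - t^5
bracket: -A^-20 + 2A^-16 - 3A^-12 + 5A^-8 - 6A^-4 + 7 - 6A^4 + 5A^8 - 3A^12 + 2A^16 - A^20, w = 0
1 component, writhe 0, over 14 crossings
det 41, colorings 3 of 3^14 — not tricolorable
observation: w = 0 shifts under R1 moves; the (-A^3)^(0) factor cancels that in V


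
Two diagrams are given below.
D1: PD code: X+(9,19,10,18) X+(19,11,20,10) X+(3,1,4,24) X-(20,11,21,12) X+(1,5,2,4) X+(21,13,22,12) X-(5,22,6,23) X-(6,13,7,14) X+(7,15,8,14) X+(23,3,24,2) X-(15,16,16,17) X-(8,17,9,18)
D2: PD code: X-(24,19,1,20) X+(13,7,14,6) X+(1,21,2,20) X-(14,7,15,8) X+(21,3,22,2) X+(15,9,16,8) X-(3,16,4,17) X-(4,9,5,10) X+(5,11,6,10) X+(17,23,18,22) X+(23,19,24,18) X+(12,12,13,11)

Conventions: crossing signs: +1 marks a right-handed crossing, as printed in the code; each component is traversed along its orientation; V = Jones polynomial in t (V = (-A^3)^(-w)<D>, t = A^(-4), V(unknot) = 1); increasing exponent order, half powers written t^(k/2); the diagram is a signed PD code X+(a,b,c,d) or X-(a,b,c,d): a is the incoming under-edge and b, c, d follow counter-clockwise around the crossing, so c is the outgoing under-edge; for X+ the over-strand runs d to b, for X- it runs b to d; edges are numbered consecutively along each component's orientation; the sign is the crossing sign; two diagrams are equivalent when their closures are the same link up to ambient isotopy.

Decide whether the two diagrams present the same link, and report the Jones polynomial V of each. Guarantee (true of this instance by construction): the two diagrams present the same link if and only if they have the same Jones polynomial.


same link: yes
V(D1) = t + t^3 - t^4  [12 crossings, <D> = -A^-10 + A^-6 + A^2, w = +2]
V(D2) = t + t^3 - t^4  [12 crossings, <D> = -A^-4 + 1 + A^8, w = +4]
insight: one V(t) for all 2 diagrams — one class (guaranteed)


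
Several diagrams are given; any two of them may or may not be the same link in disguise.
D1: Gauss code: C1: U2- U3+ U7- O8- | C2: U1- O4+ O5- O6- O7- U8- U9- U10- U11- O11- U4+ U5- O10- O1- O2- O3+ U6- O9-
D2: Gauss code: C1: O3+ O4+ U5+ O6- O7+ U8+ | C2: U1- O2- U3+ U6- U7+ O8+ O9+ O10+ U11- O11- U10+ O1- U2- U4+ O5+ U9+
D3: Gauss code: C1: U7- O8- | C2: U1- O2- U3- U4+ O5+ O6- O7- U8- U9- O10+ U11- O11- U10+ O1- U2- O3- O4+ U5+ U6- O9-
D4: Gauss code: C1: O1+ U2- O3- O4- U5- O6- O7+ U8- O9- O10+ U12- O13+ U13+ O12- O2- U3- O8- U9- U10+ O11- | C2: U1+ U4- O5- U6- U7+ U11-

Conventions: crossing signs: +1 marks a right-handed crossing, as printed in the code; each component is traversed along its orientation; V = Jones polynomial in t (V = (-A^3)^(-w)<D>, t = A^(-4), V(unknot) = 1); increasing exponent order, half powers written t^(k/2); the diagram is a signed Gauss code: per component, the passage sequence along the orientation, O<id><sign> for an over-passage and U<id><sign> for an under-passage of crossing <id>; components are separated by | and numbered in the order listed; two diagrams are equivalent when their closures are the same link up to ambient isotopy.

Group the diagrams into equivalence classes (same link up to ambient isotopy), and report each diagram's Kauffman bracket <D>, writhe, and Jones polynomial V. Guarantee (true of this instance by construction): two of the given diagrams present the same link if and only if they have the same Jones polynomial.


classes: {D1, D3, D4} | {D2}
V(D1) = t^(-13/2) - t^(-11/2) + t^(-9/2) - 2t^(-7/2) - t^(-3/2)  [11 crossings, <D> = A^-15 + 2A^-7 - A^-3 + A - A^5, w = -7]
V(D2) = -t^(1/2) + t^(3/2) - t^(5/2) - t^(9/2)  (w +3, c 11, <D> = A^-9 + A^-1 - A^3 + A^7)
V(D3) = t^(-13/2) - t^(-11/2) + t^(-9/2) - 2t^(-7/2) - t^(-3/2)  [11 crossings, <D> = A^-9 + 2A^-1 - A^3 + A^7 - A^11, w = -5]
V(D4) = t^(-13/2) - t^(-11/2) + t^(-9/2) - 2t^(-7/2) - t^(-3/2)  [13 crossings, <D> = A^-9 + 2A^-1 - A^3 + A^7 - A^11, w = -5]
note: comparing 4 Jones polynomials yields 2 groups


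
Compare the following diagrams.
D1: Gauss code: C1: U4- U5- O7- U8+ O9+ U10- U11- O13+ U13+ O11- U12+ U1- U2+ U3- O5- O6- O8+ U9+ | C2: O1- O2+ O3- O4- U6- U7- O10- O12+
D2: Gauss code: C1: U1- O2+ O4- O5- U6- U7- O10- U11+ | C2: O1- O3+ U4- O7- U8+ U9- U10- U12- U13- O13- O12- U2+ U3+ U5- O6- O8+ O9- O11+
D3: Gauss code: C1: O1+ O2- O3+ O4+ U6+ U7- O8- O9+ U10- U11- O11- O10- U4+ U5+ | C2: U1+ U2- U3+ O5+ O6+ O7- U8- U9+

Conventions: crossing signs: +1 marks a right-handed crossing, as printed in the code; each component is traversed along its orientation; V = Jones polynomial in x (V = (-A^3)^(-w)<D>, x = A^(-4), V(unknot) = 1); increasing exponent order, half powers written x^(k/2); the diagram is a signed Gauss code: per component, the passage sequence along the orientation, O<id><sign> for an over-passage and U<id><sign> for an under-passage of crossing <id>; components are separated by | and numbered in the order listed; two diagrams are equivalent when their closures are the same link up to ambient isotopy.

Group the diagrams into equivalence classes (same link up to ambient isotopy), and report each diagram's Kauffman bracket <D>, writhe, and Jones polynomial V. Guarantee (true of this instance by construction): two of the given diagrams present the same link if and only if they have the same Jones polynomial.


grouping into links: {D1, D2} | {D3}
V(D1) = -x^(-9/2) - x^(-5/2) + x^(-3/2) - x^(-1/2)  (w -3, c 13, <D> = A^-7 - A^-3 + A + A^9)
V(D2) = -x^(-9/2) - x^(-5/2) + x^(-3/2) - x^(-1/2)  [13 crossings, <D> = A^-13 - A^-9 + A^-5 + A^3, w = -5]
V(D3) = -x^(1/2) - x^(5/2)  (w +1, c 11, <D> = A^-7 + A)
key observation: 2 classes among 3 diagrams; unequal V(x) rules out equality


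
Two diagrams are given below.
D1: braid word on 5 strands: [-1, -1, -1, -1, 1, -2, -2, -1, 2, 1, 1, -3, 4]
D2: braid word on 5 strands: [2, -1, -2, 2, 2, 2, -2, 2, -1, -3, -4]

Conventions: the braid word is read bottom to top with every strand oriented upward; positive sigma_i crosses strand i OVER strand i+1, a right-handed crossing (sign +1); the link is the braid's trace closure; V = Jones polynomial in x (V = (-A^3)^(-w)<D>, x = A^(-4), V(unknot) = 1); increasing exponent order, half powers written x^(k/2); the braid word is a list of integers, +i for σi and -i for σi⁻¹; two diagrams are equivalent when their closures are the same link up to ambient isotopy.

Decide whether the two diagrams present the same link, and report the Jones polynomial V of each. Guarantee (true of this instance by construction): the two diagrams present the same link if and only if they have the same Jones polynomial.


equivalent: no
D1 (bracket A^-7 - A^-3 + A + A^9; 13 crossings at w = -3): V = -x^(-9/2) - x^(-5/2) + x^(-3/2) - x^(-1/2)
V(D2) = -x^(-3/2) + x^(-1/2) - 2x^(1/2) + x^(3/2) - 2x^(5/2) + x^(7/2)  (w -1, c 11, <D> = -A^-17 + 2A^-13 - A^-9 + 2A^-5 - A^-1 + A^3)
key observation: V(x) takes 2 values over 2 diagrams, fixing the grouping
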